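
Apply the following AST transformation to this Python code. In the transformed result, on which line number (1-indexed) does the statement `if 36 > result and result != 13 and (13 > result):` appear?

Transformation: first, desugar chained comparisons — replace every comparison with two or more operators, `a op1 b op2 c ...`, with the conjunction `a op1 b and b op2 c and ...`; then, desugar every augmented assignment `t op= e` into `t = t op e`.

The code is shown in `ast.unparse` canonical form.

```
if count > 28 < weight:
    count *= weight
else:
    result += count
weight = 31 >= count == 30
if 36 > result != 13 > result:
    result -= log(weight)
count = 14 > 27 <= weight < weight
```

Transformed code:
if count > 28 and 28 < weight:
    count = count * weight
else:
    result = result + count
weight = 31 >= count and count == 30
if 36 > result and result != 13 and (13 > result):
    result = result - log(weight)
count = 14 > 27 and 27 <= weight and (weight < weight)

6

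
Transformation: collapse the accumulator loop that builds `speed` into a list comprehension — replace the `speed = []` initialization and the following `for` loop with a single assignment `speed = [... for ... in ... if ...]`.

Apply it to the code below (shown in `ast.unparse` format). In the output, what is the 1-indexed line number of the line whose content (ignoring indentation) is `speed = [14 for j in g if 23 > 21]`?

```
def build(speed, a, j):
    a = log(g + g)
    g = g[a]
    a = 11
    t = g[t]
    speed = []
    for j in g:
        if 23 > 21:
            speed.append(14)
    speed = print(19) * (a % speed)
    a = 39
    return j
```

6

Transformed code:
def build(speed, a, j):
    a = log(g + g)
    g = g[a]
    a = 11
    t = g[t]
    speed = [14 for j in g if 23 > 21]
    speed = print(19) * (a % speed)
    a = 39
    return j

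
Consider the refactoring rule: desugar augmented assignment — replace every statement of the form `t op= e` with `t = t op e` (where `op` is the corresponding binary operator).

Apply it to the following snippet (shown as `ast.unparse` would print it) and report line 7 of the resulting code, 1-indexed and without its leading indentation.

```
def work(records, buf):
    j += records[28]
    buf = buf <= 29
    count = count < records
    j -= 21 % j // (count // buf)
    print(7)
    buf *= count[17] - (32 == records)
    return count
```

buf = buf * (count[17] - (32 == records))

Transformed code:
def work(records, buf):
    j = j + records[28]
    buf = buf <= 29
    count = count < records
    j = j - 21 % j // (count // buf)
    print(7)
    buf = buf * (count[17] - (32 == records))
    return count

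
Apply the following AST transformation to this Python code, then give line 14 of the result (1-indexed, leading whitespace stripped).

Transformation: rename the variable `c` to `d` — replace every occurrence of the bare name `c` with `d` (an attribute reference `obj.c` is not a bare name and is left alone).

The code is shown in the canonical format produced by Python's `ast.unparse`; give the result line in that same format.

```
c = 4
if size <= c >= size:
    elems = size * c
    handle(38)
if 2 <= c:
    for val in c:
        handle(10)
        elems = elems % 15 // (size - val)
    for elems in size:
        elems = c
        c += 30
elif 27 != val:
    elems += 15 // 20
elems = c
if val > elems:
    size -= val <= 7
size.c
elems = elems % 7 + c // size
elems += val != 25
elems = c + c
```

elems = d

Transformed code:
d = 4
if size <= d >= size:
    elems = size * d
    handle(38)
if 2 <= d:
    for val in d:
        handle(10)
        elems = elems % 15 // (size - val)
    for elems in size:
        elems = d
        d += 30
elif 27 != val:
    elems += 15 // 20
elems = d
if val > elems:
    size -= val <= 7
size.c
elems = elems % 7 + d // size
elems += val != 25
elems = d + d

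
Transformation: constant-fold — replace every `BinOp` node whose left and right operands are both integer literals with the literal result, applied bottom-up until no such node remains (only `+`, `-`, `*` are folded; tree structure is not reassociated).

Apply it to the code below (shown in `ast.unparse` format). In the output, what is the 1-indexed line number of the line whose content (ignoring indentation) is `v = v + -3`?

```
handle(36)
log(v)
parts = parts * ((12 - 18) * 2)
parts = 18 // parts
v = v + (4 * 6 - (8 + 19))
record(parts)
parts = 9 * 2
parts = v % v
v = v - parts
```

5

Transformed code:
handle(36)
log(v)
parts = parts * -12
parts = 18 // parts
v = v + -3
record(parts)
parts = 18
parts = v % v
v = v - parts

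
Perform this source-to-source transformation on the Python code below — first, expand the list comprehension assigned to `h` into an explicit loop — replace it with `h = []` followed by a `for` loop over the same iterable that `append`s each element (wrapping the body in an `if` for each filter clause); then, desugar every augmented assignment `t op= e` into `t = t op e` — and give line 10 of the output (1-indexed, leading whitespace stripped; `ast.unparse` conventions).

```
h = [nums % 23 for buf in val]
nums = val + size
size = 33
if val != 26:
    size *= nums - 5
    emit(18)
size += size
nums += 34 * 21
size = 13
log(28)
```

Transformed code:
h = []
for buf in val:
    h.append(nums % 23)
nums = val + size
size = 33
if val != 26:
    size = size * (nums - 5)
    emit(18)
size = size + size
nums = nums + 34 * 21
size = 13
log(28)

nums = nums + 34 * 21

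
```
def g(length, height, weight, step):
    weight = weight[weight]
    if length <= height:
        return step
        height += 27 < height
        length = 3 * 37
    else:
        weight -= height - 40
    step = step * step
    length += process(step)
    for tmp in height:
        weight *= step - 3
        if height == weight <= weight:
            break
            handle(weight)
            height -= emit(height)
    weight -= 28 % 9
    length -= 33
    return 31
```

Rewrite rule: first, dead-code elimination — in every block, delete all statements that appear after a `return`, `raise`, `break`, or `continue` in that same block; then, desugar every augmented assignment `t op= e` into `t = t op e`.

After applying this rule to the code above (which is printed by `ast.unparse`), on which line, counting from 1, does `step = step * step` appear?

7

Transformed code:
def g(length, height, weight, step):
    weight = weight[weight]
    if length <= height:
        return step
    else:
        weight = weight - (height - 40)
    step = step * step
    length = length + process(step)
    for tmp in height:
        weight = weight * (step - 3)
        if height == weight <= weight:
            break
    weight = weight - 28 % 9
    length = length - 33
    return 31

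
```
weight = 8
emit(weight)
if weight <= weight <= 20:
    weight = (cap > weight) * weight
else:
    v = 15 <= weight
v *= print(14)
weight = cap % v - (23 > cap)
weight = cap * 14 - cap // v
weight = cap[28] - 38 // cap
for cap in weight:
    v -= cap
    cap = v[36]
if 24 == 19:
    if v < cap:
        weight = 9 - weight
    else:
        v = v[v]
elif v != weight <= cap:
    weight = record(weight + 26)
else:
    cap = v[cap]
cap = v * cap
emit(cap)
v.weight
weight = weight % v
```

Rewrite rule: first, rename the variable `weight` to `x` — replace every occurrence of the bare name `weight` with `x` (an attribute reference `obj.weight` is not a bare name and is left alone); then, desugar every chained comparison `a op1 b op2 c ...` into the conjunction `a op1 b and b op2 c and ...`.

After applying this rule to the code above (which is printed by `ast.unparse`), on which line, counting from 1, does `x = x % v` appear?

26

Transformed code:
x = 8
emit(x)
if x <= x and x <= 20:
    x = (cap > x) * x
else:
    v = 15 <= x
v *= print(14)
x = cap % v - (23 > cap)
x = cap * 14 - cap // v
x = cap[28] - 38 // cap
for cap in x:
    v -= cap
    cap = v[36]
if 24 == 19:
    if v < cap:
        x = 9 - x
    else:
        v = v[v]
elif v != x and x <= cap:
    x = record(x + 26)
else:
    cap = v[cap]
cap = v * cap
emit(cap)
v.weight
x = x % v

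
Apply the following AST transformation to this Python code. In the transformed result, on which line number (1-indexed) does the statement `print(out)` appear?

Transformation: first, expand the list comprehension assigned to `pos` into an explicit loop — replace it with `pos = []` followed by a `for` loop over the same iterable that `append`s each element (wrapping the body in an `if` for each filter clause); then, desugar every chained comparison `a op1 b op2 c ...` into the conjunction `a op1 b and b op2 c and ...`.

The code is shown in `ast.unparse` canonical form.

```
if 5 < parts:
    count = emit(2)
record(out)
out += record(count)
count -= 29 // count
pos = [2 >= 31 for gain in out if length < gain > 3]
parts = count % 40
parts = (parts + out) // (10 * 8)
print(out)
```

12

Transformed code:
if 5 < parts:
    count = emit(2)
record(out)
out += record(count)
count -= 29 // count
pos = []
for gain in out:
    if length < gain and gain > 3:
        pos.append(2 >= 31)
parts = count % 40
parts = (parts + out) // (10 * 8)
print(out)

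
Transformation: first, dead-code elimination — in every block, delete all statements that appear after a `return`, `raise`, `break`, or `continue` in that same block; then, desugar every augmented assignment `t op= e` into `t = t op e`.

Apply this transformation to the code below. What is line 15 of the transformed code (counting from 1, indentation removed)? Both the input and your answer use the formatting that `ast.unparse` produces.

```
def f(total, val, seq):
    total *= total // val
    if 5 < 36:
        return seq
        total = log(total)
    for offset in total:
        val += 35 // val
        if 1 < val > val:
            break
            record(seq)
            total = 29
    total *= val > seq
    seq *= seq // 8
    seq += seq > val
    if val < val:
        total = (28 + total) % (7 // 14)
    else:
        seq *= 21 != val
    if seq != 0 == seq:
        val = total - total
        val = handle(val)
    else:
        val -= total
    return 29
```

Transformed code:
def f(total, val, seq):
    total = total * (total // val)
    if 5 < 36:
        return seq
    for offset in total:
        val = val + 35 // val
        if 1 < val > val:
            break
    total = total * (val > seq)
    seq = seq * (seq // 8)
    seq = seq + (seq > val)
    if val < val:
        total = (28 + total) % (7 // 14)
    else:
        seq = seq * (21 != val)
    if seq != 0 == seq:
        val = total - total
        val = handle(val)
    else:
        val = val - total
    return 29

seq = seq * (21 != val)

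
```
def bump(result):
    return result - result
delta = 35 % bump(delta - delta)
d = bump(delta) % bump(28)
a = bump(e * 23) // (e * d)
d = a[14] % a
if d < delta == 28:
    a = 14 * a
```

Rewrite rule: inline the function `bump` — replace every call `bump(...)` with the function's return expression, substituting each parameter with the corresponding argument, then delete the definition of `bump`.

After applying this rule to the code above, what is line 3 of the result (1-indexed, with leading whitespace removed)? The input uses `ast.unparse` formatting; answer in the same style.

a = (e * 23 - e * 23) // (e * d)

Transformed code:
delta = 35 % (delta - delta - (delta - delta))
d = (delta - delta) % (28 - 28)
a = (e * 23 - e * 23) // (e * d)
d = a[14] % a
if d < delta == 28:
    a = 14 * a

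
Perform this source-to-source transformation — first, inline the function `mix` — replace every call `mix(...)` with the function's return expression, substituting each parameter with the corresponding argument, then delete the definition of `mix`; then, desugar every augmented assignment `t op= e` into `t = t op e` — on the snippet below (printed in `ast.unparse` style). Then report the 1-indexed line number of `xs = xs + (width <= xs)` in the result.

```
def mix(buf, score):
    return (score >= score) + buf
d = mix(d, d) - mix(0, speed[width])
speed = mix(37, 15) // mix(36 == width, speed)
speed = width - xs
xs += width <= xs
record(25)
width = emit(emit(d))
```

Transformed code:
d = (d >= d) + d - ((speed[width] >= speed[width]) + 0)
speed = ((15 >= 15) + 37) // ((speed >= speed) + (36 == width))
speed = width - xs
xs = xs + (width <= xs)
record(25)
width = emit(emit(d))

4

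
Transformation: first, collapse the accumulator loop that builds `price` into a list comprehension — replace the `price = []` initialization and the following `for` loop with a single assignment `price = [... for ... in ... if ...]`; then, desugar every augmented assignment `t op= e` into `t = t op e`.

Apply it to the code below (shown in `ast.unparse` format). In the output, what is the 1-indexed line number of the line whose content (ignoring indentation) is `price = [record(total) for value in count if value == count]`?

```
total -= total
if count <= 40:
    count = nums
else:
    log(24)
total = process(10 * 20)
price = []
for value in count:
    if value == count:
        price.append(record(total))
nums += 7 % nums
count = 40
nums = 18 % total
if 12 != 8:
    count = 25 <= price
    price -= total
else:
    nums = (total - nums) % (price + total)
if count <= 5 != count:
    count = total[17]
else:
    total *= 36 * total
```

7

Transformed code:
total = total - total
if count <= 40:
    count = nums
else:
    log(24)
total = process(10 * 20)
price = [record(total) for value in count if value == count]
nums = nums + 7 % nums
count = 40
nums = 18 % total
if 12 != 8:
    count = 25 <= price
    price = price - total
else:
    nums = (total - nums) % (price + total)
if count <= 5 != count:
    count = total[17]
else:
    total = total * (36 * total)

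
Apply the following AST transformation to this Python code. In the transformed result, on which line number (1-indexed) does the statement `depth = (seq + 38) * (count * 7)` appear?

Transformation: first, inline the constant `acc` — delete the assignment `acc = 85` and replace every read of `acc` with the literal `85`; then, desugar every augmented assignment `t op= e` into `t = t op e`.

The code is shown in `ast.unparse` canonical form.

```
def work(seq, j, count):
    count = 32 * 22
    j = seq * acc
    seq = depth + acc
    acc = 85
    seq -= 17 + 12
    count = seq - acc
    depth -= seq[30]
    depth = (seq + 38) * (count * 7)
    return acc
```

Transformed code:
def work(seq, j, count):
    count = 32 * 22
    j = seq * 85
    seq = depth + 85
    seq = seq - (17 + 12)
    count = seq - 85
    depth = depth - seq[30]
    depth = (seq + 38) * (count * 7)
    return 85

8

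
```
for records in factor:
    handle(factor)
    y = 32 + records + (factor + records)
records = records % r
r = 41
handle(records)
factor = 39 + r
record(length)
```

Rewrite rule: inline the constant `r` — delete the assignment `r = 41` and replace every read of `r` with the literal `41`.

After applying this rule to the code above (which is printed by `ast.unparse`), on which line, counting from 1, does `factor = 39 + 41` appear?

Transformed code:
for records in factor:
    handle(factor)
    y = 32 + records + (factor + records)
records = records % 41
handle(records)
factor = 39 + 41
record(length)

6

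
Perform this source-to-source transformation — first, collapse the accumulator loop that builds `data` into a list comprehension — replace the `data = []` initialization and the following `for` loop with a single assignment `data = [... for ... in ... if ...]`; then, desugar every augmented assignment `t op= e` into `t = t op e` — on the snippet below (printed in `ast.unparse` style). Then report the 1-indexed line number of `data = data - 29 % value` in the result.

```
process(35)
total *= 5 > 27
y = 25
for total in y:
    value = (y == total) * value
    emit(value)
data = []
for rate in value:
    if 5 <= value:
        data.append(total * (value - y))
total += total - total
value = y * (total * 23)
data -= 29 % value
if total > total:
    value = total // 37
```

10

Transformed code:
process(35)
total = total * (5 > 27)
y = 25
for total in y:
    value = (y == total) * value
    emit(value)
data = [total * (value - y) for rate in value if 5 <= value]
total = total + (total - total)
value = y * (total * 23)
data = data - 29 % value
if total > total:
    value = total // 37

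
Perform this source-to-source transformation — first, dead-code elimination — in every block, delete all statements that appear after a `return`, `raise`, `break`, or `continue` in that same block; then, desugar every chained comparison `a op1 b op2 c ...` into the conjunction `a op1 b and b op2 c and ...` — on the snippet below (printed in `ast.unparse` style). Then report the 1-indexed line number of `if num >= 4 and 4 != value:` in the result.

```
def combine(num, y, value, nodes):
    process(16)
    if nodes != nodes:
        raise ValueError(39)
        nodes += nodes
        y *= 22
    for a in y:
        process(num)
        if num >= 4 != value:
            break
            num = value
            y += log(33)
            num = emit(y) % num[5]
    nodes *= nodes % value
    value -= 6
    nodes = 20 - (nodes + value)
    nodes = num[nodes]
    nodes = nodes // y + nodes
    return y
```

Transformed code:
def combine(num, y, value, nodes):
    process(16)
    if nodes != nodes:
        raise ValueError(39)
    for a in y:
        process(num)
        if num >= 4 and 4 != value:
            break
    nodes *= nodes % value
    value -= 6
    nodes = 20 - (nodes + value)
    nodes = num[nodes]
    nodes = nodes // y + nodes
    return y

7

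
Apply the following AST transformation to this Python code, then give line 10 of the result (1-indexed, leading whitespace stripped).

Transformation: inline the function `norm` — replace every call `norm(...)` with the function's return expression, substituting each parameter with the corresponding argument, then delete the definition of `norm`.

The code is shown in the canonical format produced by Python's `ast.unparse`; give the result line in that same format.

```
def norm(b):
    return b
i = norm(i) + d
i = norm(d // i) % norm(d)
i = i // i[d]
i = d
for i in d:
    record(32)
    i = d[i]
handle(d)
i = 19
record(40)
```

Transformed code:
i = i + d
i = d // i % d
i = i // i[d]
i = d
for i in d:
    record(32)
    i = d[i]
handle(d)
i = 19
record(40)

record(40)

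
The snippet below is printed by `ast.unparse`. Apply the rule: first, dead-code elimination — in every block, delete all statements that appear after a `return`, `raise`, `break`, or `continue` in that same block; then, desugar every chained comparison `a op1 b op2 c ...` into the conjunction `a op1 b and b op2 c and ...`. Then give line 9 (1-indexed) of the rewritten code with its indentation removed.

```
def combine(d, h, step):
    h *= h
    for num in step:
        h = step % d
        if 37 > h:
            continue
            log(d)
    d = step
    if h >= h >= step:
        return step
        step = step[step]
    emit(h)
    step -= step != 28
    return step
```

return step

Transformed code:
def combine(d, h, step):
    h *= h
    for num in step:
        h = step % d
        if 37 > h:
            continue
    d = step
    if h >= h and h >= step:
        return step
    emit(h)
    step -= step != 28
    return step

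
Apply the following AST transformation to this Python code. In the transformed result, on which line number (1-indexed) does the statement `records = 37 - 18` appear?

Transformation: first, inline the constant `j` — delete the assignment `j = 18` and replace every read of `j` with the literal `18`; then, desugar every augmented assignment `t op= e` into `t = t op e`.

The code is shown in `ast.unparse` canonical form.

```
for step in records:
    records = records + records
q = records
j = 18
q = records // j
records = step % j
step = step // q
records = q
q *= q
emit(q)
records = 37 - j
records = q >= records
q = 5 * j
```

Transformed code:
for step in records:
    records = records + records
q = records
q = records // 18
records = step % 18
step = step // q
records = q
q = q * q
emit(q)
records = 37 - 18
records = q >= records
q = 5 * 18

10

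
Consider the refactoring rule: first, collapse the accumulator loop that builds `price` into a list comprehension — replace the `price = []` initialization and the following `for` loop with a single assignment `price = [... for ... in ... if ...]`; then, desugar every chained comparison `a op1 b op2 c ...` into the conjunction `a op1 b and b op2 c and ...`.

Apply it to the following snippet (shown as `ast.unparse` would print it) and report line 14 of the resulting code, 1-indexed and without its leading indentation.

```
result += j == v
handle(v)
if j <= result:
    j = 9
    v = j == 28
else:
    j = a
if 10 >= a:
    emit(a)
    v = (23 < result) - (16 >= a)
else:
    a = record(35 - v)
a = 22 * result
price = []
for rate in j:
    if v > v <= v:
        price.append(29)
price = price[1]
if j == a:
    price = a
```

Transformed code:
result += j == v
handle(v)
if j <= result:
    j = 9
    v = j == 28
else:
    j = a
if 10 >= a:
    emit(a)
    v = (23 < result) - (16 >= a)
else:
    a = record(35 - v)
a = 22 * result
price = [29 for rate in j if v > v and v <= v]
price = price[1]
if j == a:
    price = a

price = [29 for rate in j if v > v and v <= v]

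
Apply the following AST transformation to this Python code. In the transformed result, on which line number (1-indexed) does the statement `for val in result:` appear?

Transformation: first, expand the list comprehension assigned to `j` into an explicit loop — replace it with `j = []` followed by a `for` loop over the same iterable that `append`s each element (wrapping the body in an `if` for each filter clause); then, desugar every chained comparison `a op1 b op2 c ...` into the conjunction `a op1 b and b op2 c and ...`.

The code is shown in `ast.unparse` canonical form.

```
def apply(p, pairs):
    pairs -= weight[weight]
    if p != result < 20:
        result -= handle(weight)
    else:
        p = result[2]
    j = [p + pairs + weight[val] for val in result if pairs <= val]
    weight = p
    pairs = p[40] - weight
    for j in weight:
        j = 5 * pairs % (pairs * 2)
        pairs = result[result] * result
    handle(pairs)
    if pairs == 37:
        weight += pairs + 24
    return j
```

8

Transformed code:
def apply(p, pairs):
    pairs -= weight[weight]
    if p != result and result < 20:
        result -= handle(weight)
    else:
        p = result[2]
    j = []
    for val in result:
        if pairs <= val:
            j.append(p + pairs + weight[val])
    weight = p
    pairs = p[40] - weight
    for j in weight:
        j = 5 * pairs % (pairs * 2)
        pairs = result[result] * result
    handle(pairs)
    if pairs == 37:
        weight += pairs + 24
    return j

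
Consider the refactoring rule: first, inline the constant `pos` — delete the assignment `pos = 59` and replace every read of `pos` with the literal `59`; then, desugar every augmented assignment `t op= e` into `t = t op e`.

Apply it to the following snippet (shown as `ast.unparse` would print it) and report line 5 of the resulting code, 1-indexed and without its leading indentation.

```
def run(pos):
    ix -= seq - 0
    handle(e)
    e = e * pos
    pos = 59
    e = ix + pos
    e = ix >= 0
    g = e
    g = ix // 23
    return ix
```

e = ix + 59

Transformed code:
def run(pos):
    ix = ix - (seq - 0)
    handle(e)
    e = e * 59
    e = ix + 59
    e = ix >= 0
    g = e
    g = ix // 23
    return ix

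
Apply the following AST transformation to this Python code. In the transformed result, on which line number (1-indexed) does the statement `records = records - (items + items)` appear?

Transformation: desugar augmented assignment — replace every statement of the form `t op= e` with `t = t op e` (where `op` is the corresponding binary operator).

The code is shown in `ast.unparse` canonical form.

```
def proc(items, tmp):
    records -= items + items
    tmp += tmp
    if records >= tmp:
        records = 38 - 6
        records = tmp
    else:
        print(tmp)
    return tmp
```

2

Transformed code:
def proc(items, tmp):
    records = records - (items + items)
    tmp = tmp + tmp
    if records >= tmp:
        records = 38 - 6
        records = tmp
    else:
        print(tmp)
    return tmp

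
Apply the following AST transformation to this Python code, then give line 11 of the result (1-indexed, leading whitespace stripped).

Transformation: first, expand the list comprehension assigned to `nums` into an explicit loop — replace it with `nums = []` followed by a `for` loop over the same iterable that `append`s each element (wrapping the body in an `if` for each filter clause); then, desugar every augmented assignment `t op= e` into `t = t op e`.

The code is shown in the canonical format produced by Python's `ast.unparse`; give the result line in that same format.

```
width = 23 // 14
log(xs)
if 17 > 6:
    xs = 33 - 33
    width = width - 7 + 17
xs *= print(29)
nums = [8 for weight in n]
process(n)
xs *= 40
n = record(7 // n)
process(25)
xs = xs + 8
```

xs = xs * 40

Transformed code:
width = 23 // 14
log(xs)
if 17 > 6:
    xs = 33 - 33
    width = width - 7 + 17
xs = xs * print(29)
nums = []
for weight in n:
    nums.append(8)
process(n)
xs = xs * 40
n = record(7 // n)
process(25)
xs = xs + 8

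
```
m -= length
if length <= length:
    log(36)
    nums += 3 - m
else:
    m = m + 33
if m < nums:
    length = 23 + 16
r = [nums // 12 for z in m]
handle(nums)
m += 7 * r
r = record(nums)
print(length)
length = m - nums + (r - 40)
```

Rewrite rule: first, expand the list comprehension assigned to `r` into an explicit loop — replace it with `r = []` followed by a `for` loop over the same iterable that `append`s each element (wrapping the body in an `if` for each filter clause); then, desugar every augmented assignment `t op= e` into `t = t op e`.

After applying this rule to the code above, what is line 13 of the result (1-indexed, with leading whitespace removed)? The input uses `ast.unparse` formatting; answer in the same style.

Transformed code:
m = m - length
if length <= length:
    log(36)
    nums = nums + (3 - m)
else:
    m = m + 33
if m < nums:
    length = 23 + 16
r = []
for z in m:
    r.append(nums // 12)
handle(nums)
m = m + 7 * r
r = record(nums)
print(length)
length = m - nums + (r - 40)

m = m + 7 * r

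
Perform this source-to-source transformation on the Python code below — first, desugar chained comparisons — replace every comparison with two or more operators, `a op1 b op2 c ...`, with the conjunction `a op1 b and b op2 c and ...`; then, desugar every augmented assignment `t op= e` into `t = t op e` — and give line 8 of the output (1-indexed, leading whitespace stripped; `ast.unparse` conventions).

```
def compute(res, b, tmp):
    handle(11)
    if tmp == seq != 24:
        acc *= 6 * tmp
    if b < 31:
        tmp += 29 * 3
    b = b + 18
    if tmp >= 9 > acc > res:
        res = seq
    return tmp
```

Transformed code:
def compute(res, b, tmp):
    handle(11)
    if tmp == seq and seq != 24:
        acc = acc * (6 * tmp)
    if b < 31:
        tmp = tmp + 29 * 3
    b = b + 18
    if tmp >= 9 and 9 > acc and (acc > res):
        res = seq
    return tmp

if tmp >= 9 and 9 > acc and (acc > res):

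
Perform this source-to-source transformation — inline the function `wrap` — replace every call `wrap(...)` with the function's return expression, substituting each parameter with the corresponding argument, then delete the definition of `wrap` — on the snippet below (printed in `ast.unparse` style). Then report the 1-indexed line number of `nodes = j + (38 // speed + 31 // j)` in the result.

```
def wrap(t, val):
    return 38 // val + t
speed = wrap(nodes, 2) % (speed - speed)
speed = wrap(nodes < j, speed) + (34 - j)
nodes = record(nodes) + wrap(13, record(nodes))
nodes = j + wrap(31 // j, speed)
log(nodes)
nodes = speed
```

4

Transformed code:
speed = (38 // 2 + nodes) % (speed - speed)
speed = 38 // speed + (nodes < j) + (34 - j)
nodes = record(nodes) + (38 // record(nodes) + 13)
nodes = j + (38 // speed + 31 // j)
log(nodes)
nodes = speed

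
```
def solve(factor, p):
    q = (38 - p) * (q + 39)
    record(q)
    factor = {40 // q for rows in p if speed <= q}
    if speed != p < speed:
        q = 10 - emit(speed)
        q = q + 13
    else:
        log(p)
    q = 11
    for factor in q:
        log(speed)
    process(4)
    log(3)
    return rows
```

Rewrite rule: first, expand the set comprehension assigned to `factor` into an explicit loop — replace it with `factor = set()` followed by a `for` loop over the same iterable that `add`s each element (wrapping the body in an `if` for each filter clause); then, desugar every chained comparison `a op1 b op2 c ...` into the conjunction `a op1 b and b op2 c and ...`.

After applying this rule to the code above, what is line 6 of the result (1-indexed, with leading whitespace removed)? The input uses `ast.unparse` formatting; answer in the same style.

if speed <= q:

Transformed code:
def solve(factor, p):
    q = (38 - p) * (q + 39)
    record(q)
    factor = set()
    for rows in p:
        if speed <= q:
            factor.add(40 // q)
    if speed != p and p < speed:
        q = 10 - emit(speed)
        q = q + 13
    else:
        log(p)
    q = 11
    for factor in q:
        log(speed)
    process(4)
    log(3)
    return rows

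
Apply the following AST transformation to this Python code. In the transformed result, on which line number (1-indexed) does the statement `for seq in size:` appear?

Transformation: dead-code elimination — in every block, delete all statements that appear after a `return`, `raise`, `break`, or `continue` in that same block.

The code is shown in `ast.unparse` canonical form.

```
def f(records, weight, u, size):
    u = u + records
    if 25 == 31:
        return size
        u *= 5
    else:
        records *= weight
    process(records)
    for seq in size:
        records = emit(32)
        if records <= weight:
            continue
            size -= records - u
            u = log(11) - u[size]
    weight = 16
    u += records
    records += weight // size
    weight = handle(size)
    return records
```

Transformed code:
def f(records, weight, u, size):
    u = u + records
    if 25 == 31:
        return size
    else:
        records *= weight
    process(records)
    for seq in size:
        records = emit(32)
        if records <= weight:
            continue
    weight = 16
    u += records
    records += weight // size
    weight = handle(size)
    return records

8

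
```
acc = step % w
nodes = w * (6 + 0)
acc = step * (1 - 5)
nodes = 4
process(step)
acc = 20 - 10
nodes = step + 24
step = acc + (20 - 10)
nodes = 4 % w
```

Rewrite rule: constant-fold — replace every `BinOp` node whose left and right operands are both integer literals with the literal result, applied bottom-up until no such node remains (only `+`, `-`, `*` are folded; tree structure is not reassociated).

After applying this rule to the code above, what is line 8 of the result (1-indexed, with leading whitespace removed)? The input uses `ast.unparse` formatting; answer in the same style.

step = acc + 10

Transformed code:
acc = step % w
nodes = w * 6
acc = step * -4
nodes = 4
process(step)
acc = 10
nodes = step + 24
step = acc + 10
nodes = 4 % w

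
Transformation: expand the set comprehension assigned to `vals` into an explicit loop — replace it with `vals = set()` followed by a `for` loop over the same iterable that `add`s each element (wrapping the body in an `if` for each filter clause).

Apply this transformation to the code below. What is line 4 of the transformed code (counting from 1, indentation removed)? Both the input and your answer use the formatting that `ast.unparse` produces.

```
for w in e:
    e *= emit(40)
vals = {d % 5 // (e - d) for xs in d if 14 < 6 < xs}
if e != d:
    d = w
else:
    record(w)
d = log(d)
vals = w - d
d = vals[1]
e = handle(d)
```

for xs in d:

Transformed code:
for w in e:
    e *= emit(40)
vals = set()
for xs in d:
    if 14 < 6 < xs:
        vals.add(d % 5 // (e - d))
if e != d:
    d = w
else:
    record(w)
d = log(d)
vals = w - d
d = vals[1]
e = handle(d)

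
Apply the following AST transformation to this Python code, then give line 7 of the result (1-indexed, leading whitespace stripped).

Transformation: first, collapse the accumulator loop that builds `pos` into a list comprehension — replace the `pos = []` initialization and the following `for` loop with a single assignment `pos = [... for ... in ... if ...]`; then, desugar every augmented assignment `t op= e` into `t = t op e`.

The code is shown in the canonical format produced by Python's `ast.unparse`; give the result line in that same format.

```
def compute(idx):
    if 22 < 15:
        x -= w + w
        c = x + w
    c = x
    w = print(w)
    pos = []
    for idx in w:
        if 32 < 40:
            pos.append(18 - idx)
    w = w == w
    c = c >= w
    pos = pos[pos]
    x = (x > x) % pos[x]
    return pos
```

Transformed code:
def compute(idx):
    if 22 < 15:
        x = x - (w + w)
        c = x + w
    c = x
    w = print(w)
    pos = [18 - idx for idx in w if 32 < 40]
    w = w == w
    c = c >= w
    pos = pos[pos]
    x = (x > x) % pos[x]
    return pos

pos = [18 - idx for idx in w if 32 < 40]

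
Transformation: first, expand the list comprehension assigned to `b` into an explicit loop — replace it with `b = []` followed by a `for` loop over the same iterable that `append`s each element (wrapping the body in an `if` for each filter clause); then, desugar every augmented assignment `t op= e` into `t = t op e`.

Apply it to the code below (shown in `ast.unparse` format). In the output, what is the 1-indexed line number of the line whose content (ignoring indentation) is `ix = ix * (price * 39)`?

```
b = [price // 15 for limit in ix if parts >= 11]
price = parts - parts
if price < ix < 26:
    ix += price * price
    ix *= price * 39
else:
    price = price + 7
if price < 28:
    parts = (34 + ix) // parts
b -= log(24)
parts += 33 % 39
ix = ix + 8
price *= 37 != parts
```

8

Transformed code:
b = []
for limit in ix:
    if parts >= 11:
        b.append(price // 15)
price = parts - parts
if price < ix < 26:
    ix = ix + price * price
    ix = ix * (price * 39)
else:
    price = price + 7
if price < 28:
    parts = (34 + ix) // parts
b = b - log(24)
parts = parts + 33 % 39
ix = ix + 8
price = price * (37 != parts)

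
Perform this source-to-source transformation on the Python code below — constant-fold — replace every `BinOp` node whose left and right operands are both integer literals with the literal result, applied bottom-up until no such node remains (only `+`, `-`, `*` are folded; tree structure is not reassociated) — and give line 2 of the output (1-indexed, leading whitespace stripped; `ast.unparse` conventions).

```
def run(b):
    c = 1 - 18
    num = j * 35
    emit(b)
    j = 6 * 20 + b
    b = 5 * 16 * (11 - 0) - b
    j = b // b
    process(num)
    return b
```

Transformed code:
def run(b):
    c = -17
    num = j * 35
    emit(b)
    j = 120 + b
    b = 880 - b
    j = b // b
    process(num)
    return b

c = -17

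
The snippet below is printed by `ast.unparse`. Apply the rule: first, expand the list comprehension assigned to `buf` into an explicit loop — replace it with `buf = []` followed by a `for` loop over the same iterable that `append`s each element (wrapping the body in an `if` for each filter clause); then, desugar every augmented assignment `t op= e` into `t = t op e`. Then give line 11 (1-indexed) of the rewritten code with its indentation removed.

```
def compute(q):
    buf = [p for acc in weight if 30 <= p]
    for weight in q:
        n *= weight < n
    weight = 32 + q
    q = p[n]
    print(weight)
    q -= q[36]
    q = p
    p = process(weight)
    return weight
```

q = q - q[36]

Transformed code:
def compute(q):
    buf = []
    for acc in weight:
        if 30 <= p:
            buf.append(p)
    for weight in q:
        n = n * (weight < n)
    weight = 32 + q
    q = p[n]
    print(weight)
    q = q - q[36]
    q = p
    p = process(weight)
    return weight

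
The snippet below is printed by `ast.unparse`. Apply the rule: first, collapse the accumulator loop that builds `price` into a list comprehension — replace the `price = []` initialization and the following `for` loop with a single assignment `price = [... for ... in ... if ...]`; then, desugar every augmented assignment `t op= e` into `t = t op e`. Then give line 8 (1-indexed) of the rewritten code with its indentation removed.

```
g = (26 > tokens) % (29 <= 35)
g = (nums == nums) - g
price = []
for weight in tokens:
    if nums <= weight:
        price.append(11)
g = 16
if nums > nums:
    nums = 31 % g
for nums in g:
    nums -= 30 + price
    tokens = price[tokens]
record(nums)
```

nums = nums - (30 + price)

Transformed code:
g = (26 > tokens) % (29 <= 35)
g = (nums == nums) - g
price = [11 for weight in tokens if nums <= weight]
g = 16
if nums > nums:
    nums = 31 % g
for nums in g:
    nums = nums - (30 + price)
    tokens = price[tokens]
record(nums)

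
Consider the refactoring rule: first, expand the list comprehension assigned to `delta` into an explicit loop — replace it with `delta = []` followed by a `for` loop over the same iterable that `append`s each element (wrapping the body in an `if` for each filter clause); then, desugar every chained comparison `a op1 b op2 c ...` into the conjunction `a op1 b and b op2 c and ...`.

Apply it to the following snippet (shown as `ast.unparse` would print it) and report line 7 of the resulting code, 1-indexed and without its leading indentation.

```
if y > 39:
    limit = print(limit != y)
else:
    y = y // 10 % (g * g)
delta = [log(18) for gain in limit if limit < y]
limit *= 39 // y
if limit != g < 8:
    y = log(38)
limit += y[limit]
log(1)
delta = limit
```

Transformed code:
if y > 39:
    limit = print(limit != y)
else:
    y = y // 10 % (g * g)
delta = []
for gain in limit:
    if limit < y:
        delta.append(log(18))
limit *= 39 // y
if limit != g and g < 8:
    y = log(38)
limit += y[limit]
log(1)
delta = limit

if limit < y:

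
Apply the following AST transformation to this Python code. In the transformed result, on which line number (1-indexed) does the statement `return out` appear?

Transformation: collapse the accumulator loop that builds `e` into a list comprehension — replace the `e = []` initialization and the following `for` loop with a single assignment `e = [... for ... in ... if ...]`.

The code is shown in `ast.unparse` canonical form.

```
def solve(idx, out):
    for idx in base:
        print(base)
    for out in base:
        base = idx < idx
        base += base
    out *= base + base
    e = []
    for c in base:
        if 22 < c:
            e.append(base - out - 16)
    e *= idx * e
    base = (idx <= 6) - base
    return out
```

11

Transformed code:
def solve(idx, out):
    for idx in base:
        print(base)
    for out in base:
        base = idx < idx
        base += base
    out *= base + base
    e = [base - out - 16 for c in base if 22 < c]
    e *= idx * e
    base = (idx <= 6) - base
    return out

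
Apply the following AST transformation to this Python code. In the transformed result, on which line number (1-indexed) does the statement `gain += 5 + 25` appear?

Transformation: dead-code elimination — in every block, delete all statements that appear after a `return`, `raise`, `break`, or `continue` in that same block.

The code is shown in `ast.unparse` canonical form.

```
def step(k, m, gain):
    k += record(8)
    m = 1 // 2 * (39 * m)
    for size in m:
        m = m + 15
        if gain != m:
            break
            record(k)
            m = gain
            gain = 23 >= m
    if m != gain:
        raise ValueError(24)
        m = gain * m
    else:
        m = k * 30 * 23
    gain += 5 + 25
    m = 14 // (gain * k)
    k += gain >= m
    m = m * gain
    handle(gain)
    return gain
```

Transformed code:
def step(k, m, gain):
    k += record(8)
    m = 1 // 2 * (39 * m)
    for size in m:
        m = m + 15
        if gain != m:
            break
    if m != gain:
        raise ValueError(24)
    else:
        m = k * 30 * 23
    gain += 5 + 25
    m = 14 // (gain * k)
    k += gain >= m
    m = m * gain
    handle(gain)
    return gain

12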